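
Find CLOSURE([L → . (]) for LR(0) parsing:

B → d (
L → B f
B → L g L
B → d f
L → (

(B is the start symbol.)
{ [L → . (] }

Start with: [L → . (]
The dot precedes the terminal '(', so nothing is added.

CLOSURE = { [L → . (] }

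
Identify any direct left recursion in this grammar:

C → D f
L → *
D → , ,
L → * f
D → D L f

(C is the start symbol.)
Yes, D is left-recursive

C → D f: starts with D
L → *: starts with '*'
D → , ,: starts with ','
L → * f: starts with '*'
D → D L f: LEFT RECURSIVE (starts with D)

The grammar has direct left recursion on: D.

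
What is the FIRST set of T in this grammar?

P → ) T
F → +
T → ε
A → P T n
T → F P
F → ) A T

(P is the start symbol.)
FIRST sets of the other non-terminals involved (by the same procedure, iterated to a fixed point):
  FIRST(F) = { ')', '+' }

From T → ε:
  - ε-production, so ε ∈ FIRST(T)
From T → F P:
  - F is a non-terminal: add FIRST(F) \ {ε} = { ')', '+' }
    F is not nullable, so stop

Collecting: FIRST(T) = { ')', '+', ε }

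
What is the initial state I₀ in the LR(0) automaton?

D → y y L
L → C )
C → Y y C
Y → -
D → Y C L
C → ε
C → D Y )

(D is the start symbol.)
First, augment the grammar with D' → D
I₀ = CLOSURE({ [D' → . D] }):
  [D' → . D] has the dot before D: add [D → . y y L], [D → . Y C L]
  [D → . Y C L] has the dot before Y: add [Y → . -]
No further items can be added.

I₀ = { [D → . Y C L], [D → . y y L], [D' → . D], [Y → . -] }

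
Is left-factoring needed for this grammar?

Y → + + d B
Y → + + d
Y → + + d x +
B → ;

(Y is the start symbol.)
Left-factoring is needed when two productions for the same non-terminal
share a common prefix on the right-hand side.

Productions for Y:
  Y → + + d B
  Y → + + d
  Y → + + d x +

Found common prefix '+ + d' in productions for Y

Answer: Yes, Y has productions with common prefix '+ + d'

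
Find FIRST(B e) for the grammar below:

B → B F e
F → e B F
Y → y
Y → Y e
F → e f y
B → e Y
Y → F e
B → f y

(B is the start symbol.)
FIRST sets of the non-terminals involved (from the grammar, by fixed-point iteration):
  FIRST(B) = { 'e', 'f' }

To compute FIRST(B e), process the symbols left to right:
Symbol B is a non-terminal. Add FIRST(B) \ {ε} = { 'e', 'f' }
B is not nullable (ε ∉ FIRST(B)), so stop here.
FIRST(B e) = { 'e', 'f' }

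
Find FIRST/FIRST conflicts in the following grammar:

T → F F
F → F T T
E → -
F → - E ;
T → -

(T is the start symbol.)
A FIRST/FIRST conflict occurs when two productions N → α and N → β for the same non-terminal have FIRST(α) ∩ FIRST(β) ≠ ∅ (with ε ∈ FIRST of a nullable right-hand side, so two nullable alternatives also conflict).

FIRST sets of the non-terminals at (or reachable through a nullable prefix from) the front of some alternative:
  FIRST(F) = { '-' }

Productions for T:
  T → F F: FIRST = { '-' }
  T → -: FIRST = { '-' }
Productions for F:
  F → F T T: FIRST = { '-' }
  F → - E ;: FIRST = { '-' }
E has only one production, so no FIRST/FIRST conflict is possible there.

Conflict for T: T → F F and T → -
  Overlap: { '-' }
Conflict for F: F → F T T and F → - E ;
  Overlap: { '-' }

Answer: Yes. T → F F / T → '-' on { '-' }; F → F T T / F → '-' E ';' on { '-' }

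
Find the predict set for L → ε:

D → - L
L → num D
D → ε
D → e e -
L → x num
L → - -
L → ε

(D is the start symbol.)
{ $ }

PREDICT(L → ε) = (FIRST(RHS) \ {ε}) ∪ (FOLLOW(L) if ε ∈ FIRST(RHS), i.e. RHS ⇒* ε)
The right-hand side is ε (FIRST(ε) = { ε }), so the predict set is FOLLOW(L) = { $ }
PREDICT(L → ε) = { $ }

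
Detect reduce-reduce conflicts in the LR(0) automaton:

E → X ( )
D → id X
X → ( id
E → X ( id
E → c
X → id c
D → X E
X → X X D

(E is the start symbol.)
Yes — I16: [E → X ( id .] vs [X → ( id .]

A reduce-reduce conflict occurs when an LR(0) state has two complete items [A → α .] and [B → β .] — both call for a reduction, and with no lookahead the parser cannot choose between them.

Augment with E' → E and build the canonical LR(0) collection (I0 = CLOSURE({[E' → . E]}), then GOTO on every symbol after a dot until no new states appear). It has 18 states:
  I0: { [E → . X ( )], [E → . X ( id], [E → . c], [E' → . E], [X → . ( id], [X → . X X D], [X → . id c] }  — shift
  I1: { [X → ( . id] }  — shift
  I2: { [E' → E .] }  — accept
  I3: { [E → X . ( )], [E → X . ( id], [X → . ( id], [X → . X X D], [X → . id c], [X → X . X D] }  — shift
  I4: { [E → c .] }  — reduce
  I5: { [X → id . c] }  — shift
  I6: { [X → id c .] }  — reduce
  I7: { [E → X ( . )], [E → X ( . id], [X → ( . id] }  — shift
  I8: { [D → . X E], [D → . id X], [X → . ( id], [X → . X X D], [X → . id c], [X → X . X D], [X → X X . D] }  — shift
  I9: { [X → X X D .] }  — reduce
  I10: { [D → . X E], [D → . id X], [D → X . E], [E → . X ( )], [E → . X ( id], [E → . c], [X → . ( id], [X → . X X D], [X → . id c], [X → X . X D], [X → X X . D] }  — shift
  I11: { [D → id . X], [X → . ( id], [X → . X X D], [X → . id c], [X → id . c] }  — shift
  I12: { [D → id X .], [X → . ( id], [X → . X X D], [X → . id c], [X → X . X D] }  — shift, reduce
  I13: { [D → X E .] }  — reduce
  I14: { [D → . X E], [D → . id X], [D → X . E], [E → . X ( )], [E → . X ( id], [E → . c], [E → X . ( )], [E → X . ( id], [X → . ( id], [X → . X X D], [X → . id c], [X → X . X D], [X → X X . D] }  — shift
  I15: { [E → X ( ) .] }  — reduce
  I16: { [E → X ( id .], [X → ( id .] }  — 2 reduces
  I17: { [X → ( id .] }  — reduce

I16 contains complete items [E → X ( id .], [X → ( id .] — reduce-reduce conflict.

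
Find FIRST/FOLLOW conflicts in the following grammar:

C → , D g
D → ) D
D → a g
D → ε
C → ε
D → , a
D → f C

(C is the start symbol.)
No FIRST/FOLLOW conflicts.

Nullable non-terminals: C, D.

C: nullable alternative(s) C → ε; FOLLOW(C) = { $, 'g' }
  C → , D g: FIRST \ {ε} = { ',' } — disjoint from FOLLOW(C)
  C → ε: FIRST \ {ε} = { } — this is the only nullable alternative, skip

D: nullable alternative(s) D → ε; FOLLOW(D) = { 'g' }
  D → ) D: FIRST \ {ε} = { ')' } — disjoint from FOLLOW(D)
  D → a g: FIRST \ {ε} = { 'a' } — disjoint from FOLLOW(D)
  D → ε: FIRST \ {ε} = { } — this is the only nullable alternative, skip
  D → , a: FIRST \ {ε} = { ',' } — disjoint from FOLLOW(D)
  D → f C: FIRST \ {ε} = { 'f' } — disjoint from FOLLOW(D)

No FIRST/FOLLOW conflicts found.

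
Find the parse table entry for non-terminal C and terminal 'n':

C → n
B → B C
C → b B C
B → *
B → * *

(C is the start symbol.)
To find M[C, 'n'], we find productions for C where 'n' is in the predict set (PREDICT(N → α) = (FIRST(α) \ {ε}) ∪ (FOLLOW(N) if α ⇒* ε)).

C → n: PREDICT = { 'n' }
  'n' is in predict set, so this production goes in M[C, 'n']
C → b B C: PREDICT = { 'b' }

M[C, 'n'] = C → n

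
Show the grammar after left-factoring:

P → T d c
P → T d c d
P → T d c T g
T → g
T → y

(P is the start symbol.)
Left-factoring transforms A → αβ₁ | αβ₂ into A → αA' and A' → β₁ | β₂
(α is the longest common prefix among the alternatives). Repeat until
no nonterminal has two alternatives with a common prefix.

Round 1: P has alternatives sharing prefix 'T d c'. Introduce P': P → T d c P'
  Add: P' → ε
  Add: P' → d
  Add: P' → T g

No remaining common prefixes — done.

Resulting grammar:
P → T d c P'
P' → ε
P' → d
P' → T g
T → g
T → y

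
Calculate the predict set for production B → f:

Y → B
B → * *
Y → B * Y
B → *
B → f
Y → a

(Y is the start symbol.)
{ 'f' }

PREDICT(B → f) = (FIRST(RHS) \ {ε}) ∪ (FOLLOW(B) if ε ∈ FIRST(RHS), i.e. RHS ⇒* ε)
FIRST(f) = { 'f' }
ε ∉ FIRST(f), so FOLLOW(B) is not added.
PREDICT(B → f) = { 'f' }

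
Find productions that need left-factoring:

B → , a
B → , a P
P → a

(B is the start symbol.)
Left-factoring is needed when two productions for the same non-terminal
share a common prefix on the right-hand side.

Productions for B:
  B → , a
  B → , a P

Found common prefix ', a' in productions for B

Answer: Yes, B has productions with common prefix ', a'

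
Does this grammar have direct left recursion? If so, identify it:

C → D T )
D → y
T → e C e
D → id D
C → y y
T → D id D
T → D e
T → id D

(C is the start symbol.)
No direct left recursion

Direct left recursion occurs when N → N α for some non-terminal N (the right-hand side begins with the left-hand side itself).

C → D T ): starts with D
D → y: starts with y
T → e C e: starts with e
D → id D: starts with id
C → y y: starts with y
T → D id D: starts with D
T → D e: starts with D
T → id D: starts with id

No direct left recursion found.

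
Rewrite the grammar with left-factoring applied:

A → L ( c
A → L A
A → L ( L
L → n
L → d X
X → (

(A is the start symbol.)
Left-factoring transforms A → αβ₁ | αβ₂ into A → αA' and A' → β₁ | β₂
(α is the longest common prefix among the alternatives). Repeat until
no nonterminal has two alternatives with a common prefix.

Round 1: A has alternatives sharing prefix 'L'. Introduce A': A → L A'
  Add: A' → ( c
  Add: A' → A
  Add: A' → ( L

Round 2: A' has alternatives sharing prefix '('. Introduce A'': A' → ( A''
  Add: A'' → c
  Add: A'' → L

No remaining common prefixes — done.

Resulting grammar:
A → L A'
A' → ( A''
A'' → c
A'' → L
A' → A
L → n
L → d X
X → (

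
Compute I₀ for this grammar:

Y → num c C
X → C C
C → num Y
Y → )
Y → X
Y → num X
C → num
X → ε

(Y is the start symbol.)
{ [C → . num Y], [C → . num], [X → . C C], [X → .], [Y → . )], [Y → . X], [Y → . num X], [Y → . num c C], [Y' → . Y] }

First, augment the grammar with Y' → Y
I₀ = CLOSURE({ [Y' → . Y] }):
  [Y' → . Y] has the dot before Y: add [Y → . num c C], [Y → . )], [Y → . X], [Y → . num X]
  [Y → . X] has the dot before X: add [X → . C C], [X → .]
  [X → . C C] has the dot before C: add [C → . num Y], [C → . num]
No further items can be added.

I₀ = { [C → . num Y], [C → . num], [X → . C C], [X → .], [Y → . )], [Y → . X], [Y → . num X], [Y → . num c C], [Y' → . Y] }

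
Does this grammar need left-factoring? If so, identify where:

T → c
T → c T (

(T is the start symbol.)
Yes, T has productions with common prefix 'c'

Left-factoring is needed when two productions for the same non-terminal
share a common prefix on the right-hand side.

Productions for T:
  T → c
  T → c T (

Found common prefix 'c' in productions for T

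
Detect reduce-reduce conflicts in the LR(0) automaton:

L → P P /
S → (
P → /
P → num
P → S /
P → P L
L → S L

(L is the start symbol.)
Yes — I7: [P → / .] vs [P → S / .]; I11: [L → P P / .] vs [P → / .]

Augment with L' → L and build the canonical LR(0) collection (I0 = CLOSURE({[L' → . L]}), then GOTO on every symbol after a dot until no new states appear). It has 12 states:
  I0: { [L → . P P /], [L → . S L], [L' → . L], [P → . /], [P → . P L], [P → . S /], [P → . num], [S → . (] }  — shift
  I1: { [S → ( .] }  — reduce
  I2: { [P → / .] }  — reduce
  I3: { [L' → L .] }  — accept
  I4: { [L → . P P /], [L → . S L], [L → P . P /], [P → . /], [P → . P L], [P → . S /], [P → . num], [P → P . L], [S → . (] }  — shift
  I5: { [L → . P P /], [L → . S L], [L → S . L], [P → . /], [P → . P L], [P → . S /], [P → . num], [P → S . /], [S → . (] }  — shift
  I6: { [P → num .] }  — reduce
  I7: { [P → / .], [P → S / .] }  — 2 reduces
  I8: { [L → S L .] }  — reduce
  I9: { [P → P L .] }  — reduce
  I10: { [L → . P P /], [L → . S L], [L → P . P /], [L → P P . /], [P → . /], [P → . P L], [P → . S /], [P → . num], [P → P . L], [S → . (] }  — shift
  I11: { [L → P P / .], [P → / .] }  — 2 reduces

I7 contains complete items [P → / .], [P → S / .] — reduce-reduce conflict.
I11 contains complete items [L → P P / .], [P → / .] — reduce-reduce conflict.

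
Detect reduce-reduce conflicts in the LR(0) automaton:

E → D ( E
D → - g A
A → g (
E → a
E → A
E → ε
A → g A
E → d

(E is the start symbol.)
Augment with E' → E and build the canonical LR(0) collection (I0 = CLOSURE({[E' → . E]}), then GOTO on every symbol after a dot until no new states appear). It has 14 states:
  I0: { [A → . g (], [A → . g A], [D → . - g A], [E → . A], [E → . D ( E], [E → . a], [E → . d], [E → .], [E' → . E] }  — shift, reduce
  I1: { [D → - . g A] }  — shift
  I2: { [E → A .] }  — reduce
  I3: { [E → D . ( E] }  — shift
  I4: { [E' → E .] }  — accept
  I5: { [E → a .] }  — reduce
  I6: { [E → d .] }  — reduce
  I7: { [A → . g (], [A → . g A], [A → g . (], [A → g . A] }  — shift
  I8: { [A → g ( .] }  — reduce
  I9: { [A → g A .] }  — reduce
  I10: { [A → . g (], [A → . g A], [D → . - g A], [E → . A], [E → . D ( E], [E → . a], [E → . d], [E → .], [E → D ( . E] }  — shift, reduce
  I11: { [E → D ( E .] }  — reduce
  I12: { [A → . g (], [A → . g A], [D → - g . A] }  — shift
  I13: { [D → - g A .] }  — reduce

No state contains more than one complete item.

Answer: No reduce-reduce conflicts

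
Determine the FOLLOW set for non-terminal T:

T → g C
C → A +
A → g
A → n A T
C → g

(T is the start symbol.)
To compute FOLLOW(T), find every occurrence of T on a right-hand side N → α T β: add FIRST(β) \ {ε}, and if β is empty or nullable also add FOLLOW(N). Iterate to a fixed point.

T is the start symbol, so $ ∈ FOLLOW(T).
In A → n A T: T is at the end, add FOLLOW(A)

The FOLLOW sets referred to above (computed the same way, to a fixed point):
  FOLLOW(A) = { '+', 'g' }

Taking the union: FOLLOW(T) = { $, '+', 'g' }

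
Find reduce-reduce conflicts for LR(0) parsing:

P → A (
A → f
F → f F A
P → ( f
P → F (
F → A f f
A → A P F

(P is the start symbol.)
Yes — I13: [A → f .] vs [F → A f f .]

Augment with P' → P and build the canonical LR(0) collection (I0 = CLOSURE({[P' → . P]}), then GOTO on every symbol after a dot until no new states appear). It has 17 states:
  I0: { [A → . A P F], [A → . f], [F → . A f f], [F → . f F A], [P → . ( f], [P → . A (], [P → . F (], [P' → . P] }  — shift
  I1: { [P → ( . f] }  — shift
  I2: { [A → . A P F], [A → . f], [A → A . P F], [F → . A f f], [F → . f F A], [F → A . f f], [P → . ( f], [P → . A (], [P → . F (], [P → A . (] }  — shift
  I3: { [P → F . (] }  — shift
  I4: { [P' → P .] }  — accept
  I5: { [A → . A P F], [A → . f], [A → f .], [F → . A f f], [F → . f F A], [F → f . F A] }  — shift, reduce
  I6: { [A → . A P F], [A → . f], [A → A . P F], [F → . A f f], [F → . f F A], [F → A . f f], [P → . ( f], [P → . A (], [P → . F (] }  — shift
  I7: { [A → . A P F], [A → . f], [F → f F . A] }  — shift
  I8: { [A → . A P F], [A → . f], [A → A . P F], [F → . A f f], [F → . f F A], [F → f F A .], [P → . ( f], [P → . A (], [P → . F (] }  — shift, reduce
  I9: { [A → f .] }  — reduce
  I10: { [A → . A P F], [A → . f], [A → A P . F], [F → . A f f], [F → . f F A] }  — shift
  I11: { [A → A P F .] }  — reduce
  I12: { [A → . A P F], [A → . f], [A → f .], [F → . A f f], [F → . f F A], [F → A f . f], [F → f . F A] }  — shift, reduce
  I13: { [A → . A P F], [A → . f], [A → f .], [F → . A f f], [F → . f F A], [F → A f f .], [F → f . F A] }  — shift, 2 reduces
  I14: { [P → F ( .] }  — reduce
  I15: { [P → ( . f], [P → A ( .] }  — shift, reduce
  I16: { [P → ( f .] }  — reduce

I13 contains complete items [A → f .], [F → A f f .] — reduce-reduce conflict.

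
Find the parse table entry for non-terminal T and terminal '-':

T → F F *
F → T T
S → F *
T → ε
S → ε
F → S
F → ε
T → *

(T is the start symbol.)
To find M[T, '-'], we find productions for T where '-' is in the predict set (PREDICT(N → α) = (FIRST(α) \ {ε}) ∪ (FOLLOW(N) if α ⇒* ε)).

Relevant sets:
  FIRST(F) = { '*', ε }
  FOLLOW(T) = { $, '*' }

T → F F *: PREDICT = { '*' }
T → ε: PREDICT = { $, '*' }
T → *: PREDICT = { '*' }

M[T, '-'] is empty (no production applies)

Answer: Empty (error entry)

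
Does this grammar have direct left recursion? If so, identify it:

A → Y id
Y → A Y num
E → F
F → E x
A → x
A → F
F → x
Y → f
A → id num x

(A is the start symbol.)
Direct left recursion occurs when N → N α for some non-terminal N (the right-hand side begins with the left-hand side itself).

A → Y id: starts with Y
Y → A Y num: starts with A
E → F: starts with F
F → E x: starts with E
A → x: starts with x
A → F: starts with F
F → x: starts with x
Y → f: starts with f
A → id num x: starts with id

No direct left recursion found.

Answer: No direct left recursion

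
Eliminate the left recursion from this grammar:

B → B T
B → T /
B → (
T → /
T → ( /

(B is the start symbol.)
B → T / B'
B → ( B'
B' → T B'
B' → ε
T → /
T → ( /

B is directly left-recursive. The standard transformation for
  A → A α₁ | ... | A α_m | β₁ | ... | β_n
is
  A  → β₁ A' | ... | β_n A'
  A' → α₁ A' | ... | α_m A' | ε

B → T / becomes B → T / B'
B → ( becomes B → ( B'
B → B T becomes B' → T B'
Add B' → ε

Productions for other non-terminals are unchanged:
  T → /
  T → ( /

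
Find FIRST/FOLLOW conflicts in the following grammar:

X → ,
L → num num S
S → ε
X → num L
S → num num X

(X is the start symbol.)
Nullable non-terminals: S.

S: nullable alternative(s) S → ε; FOLLOW(S) = { $ }
  S → ε: FIRST \ {ε} = { } — this is the only nullable alternative, skip
  S → num num X: FIRST \ {ε} = { 'num' } — disjoint from FOLLOW(S)

L, X have no nullable alternative, so no FIRST/FOLLOW check is needed there.

No FIRST/FOLLOW conflicts found.

Answer: No FIRST/FOLLOW conflicts.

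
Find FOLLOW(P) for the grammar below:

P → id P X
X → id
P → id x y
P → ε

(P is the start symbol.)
{ $, 'id' }

To compute FOLLOW(P), find every occurrence of P on a right-hand side N → α P β: add FIRST(β) \ {ε}, and if β is empty or nullable also add FOLLOW(N). Iterate to a fixed point.

P is the start symbol, so $ ∈ FOLLOW(P).
In P → id P X: P is followed by X, add FIRST(X) \ {ε} = { 'id' }

Taking the union: FOLLOW(P) = { $, 'id' }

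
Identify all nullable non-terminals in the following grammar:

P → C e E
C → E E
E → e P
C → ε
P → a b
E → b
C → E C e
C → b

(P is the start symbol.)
{ 'C' }

ε-productions: C → ε
So C is immediately nullable.
No further non-terminal can be added: every production for the remaining non-terminals contains a terminal or a non-nullable non-terminal.
Nullable = { 'C' }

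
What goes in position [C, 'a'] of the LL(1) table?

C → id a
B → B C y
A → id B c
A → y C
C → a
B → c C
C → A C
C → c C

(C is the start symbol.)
C → a

To find M[C, 'a'], we find productions for C where 'a' is in the predict set (PREDICT(N → α) = (FIRST(α) \ {ε}) ∪ (FOLLOW(N) if α ⇒* ε)).

Relevant sets:
  FIRST(A) = { 'id', 'y' }

C → id a: PREDICT = { 'id' }
C → a: PREDICT = { 'a' }
  'a' is in predict set, so this production goes in M[C, 'a']
C → A C: PREDICT = { 'id', 'y' }
C → c C: PREDICT = { 'c' }

M[C, 'a'] = C → a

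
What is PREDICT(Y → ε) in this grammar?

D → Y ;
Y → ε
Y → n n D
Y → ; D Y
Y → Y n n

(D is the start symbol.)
PREDICT(Y → ε) = (FIRST(RHS) \ {ε}) ∪ (FOLLOW(Y) if ε ∈ FIRST(RHS), i.e. RHS ⇒* ε)
The right-hand side is ε (FIRST(ε) = { ε }), so the predict set is FOLLOW(Y) = { ';', 'n' }
PREDICT(Y → ε) = { ';', 'n' }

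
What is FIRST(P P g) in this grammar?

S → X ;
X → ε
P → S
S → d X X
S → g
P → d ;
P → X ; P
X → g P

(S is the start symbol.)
FIRST sets of the non-terminals involved (from the grammar, by fixed-point iteration):
  FIRST(P) = { ';', 'd', 'g' }

To compute FIRST(P P g), process the symbols left to right:
Symbol P is a non-terminal. Add FIRST(P) \ {ε} = { ';', 'd', 'g' }
P is not nullable (ε ∉ FIRST(P)), so stop here.
FIRST(P P g) = { ';', 'd', 'g' }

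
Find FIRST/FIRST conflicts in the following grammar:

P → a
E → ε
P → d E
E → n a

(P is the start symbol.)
No FIRST/FIRST conflicts.

A FIRST/FIRST conflict occurs when two productions N → α and N → β for the same non-terminal have FIRST(α) ∩ FIRST(β) ≠ ∅ (with ε ∈ FIRST of a nullable right-hand side, so two nullable alternatives also conflict).

Productions for P:
  P → a: FIRST = { 'a' }
  P → d E: FIRST = { 'd' }
Productions for E:
  E → ε: FIRST = { ε }
  E → n a: FIRST = { 'n' }

All alternatives of each non-terminal have pairwise disjoint FIRST sets.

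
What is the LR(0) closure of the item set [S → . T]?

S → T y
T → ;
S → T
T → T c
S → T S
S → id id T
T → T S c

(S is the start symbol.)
Start with: [S → . T]
  [S → . T] has the dot before T: add [T → . ;], [T → . T c], [T → . T S c]
No further items can be added.

CLOSURE = { [S → . T], [T → . ;], [T → . T S c], [T → . T c] }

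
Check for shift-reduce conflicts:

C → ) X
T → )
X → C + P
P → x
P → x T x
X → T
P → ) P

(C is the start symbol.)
A shift-reduce conflict occurs when an LR(0) state has both:
  - a complete (reduce) item [A → α .] (dot at the end), and
  - a shift item [B → β . c γ] (dot before a terminal).

Augment with C' → C and build the canonical LR(0) collection (I0 = CLOSURE({[C' → . C]}), then GOTO on every symbol after a dot until no new states appear). It has 15 states:
  I0: { [C → . ) X], [C' → . C] }  — shift
  I1: { [C → ) . X], [C → . ) X], [T → . )], [X → . C + P], [X → . T] }  — shift
  I2: { [C' → C .] }  — accept
  I3: { [C → ) . X], [C → . ) X], [T → ) .], [T → . )], [X → . C + P], [X → . T] }  — shift, reduce
  I4: { [X → C . + P] }  — shift
  I5: { [X → T .] }  — reduce
  I6: { [C → ) X .] }  — reduce
  I7: { [P → . ) P], [P → . x T x], [P → . x], [X → C + . P] }  — shift
  I8: { [P → ) . P], [P → . ) P], [P → . x T x], [P → . x] }  — shift
  I9: { [X → C + P .] }  — reduce
  I10: { [P → x . T x], [P → x .], [T → . )] }  — shift, reduce
  I11: { [T → ) .] }  — reduce
  I12: { [P → x T . x] }  — shift
  I13: { [P → x T x .] }  — reduce
  I14: { [P → ) P .] }  — reduce

I3 contains reduce item [T → ) .] and shift items [C → . ) X], [T → . )] — shift-reduce conflict.
I10 contains reduce item [P → x .] and shift item [T → . )] — shift-reduce conflict.

Answer: Yes — I3: [T → ) .] vs [C → . ) X]; I10: [P → x .] vs [T → . )]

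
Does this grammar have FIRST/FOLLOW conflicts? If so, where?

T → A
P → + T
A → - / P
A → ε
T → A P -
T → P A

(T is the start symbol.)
Yes. T → A P '-' with FOLLOW(T) on { '+', '-' }; T → P A with FOLLOW(T) on { '+' }; A → '-' '/' P with FOLLOW(A) on { '-' }

A FIRST/FOLLOW conflict occurs when a non-terminal N has a nullable alternative N → β (β ⇒* ε) and another alternative N → α with FIRST(α) ∩ FOLLOW(N) ≠ ∅: on such a lookahead the parser cannot decide between expanding α and letting N vanish via β.

Nullable non-terminals: A, T.
FIRST sets used below: FIRST(A) = { '-', ε }, FIRST(P) = { '+' }

A: nullable alternative(s) A → ε; FOLLOW(A) = { $, '+', '-' }
  A → - / P: FIRST \ {ε} = { '-' } — overlaps FOLLOW(A) on { '-' }: CONFLICT
  A → ε: FIRST \ {ε} = { } — this is the only nullable alternative, skip

T: nullable alternative(s) T → A; FOLLOW(T) = { $, '+', '-' }
  T → A: FIRST \ {ε} = { '-' } — this is the only nullable alternative, skip
  T → A P -: FIRST \ {ε} = { '+', '-' } — overlaps FOLLOW(T) on { '+', '-' }: CONFLICT
  T → P A: FIRST \ {ε} = { '+' } — overlaps FOLLOW(T) on { '+' }: CONFLICT

P has no nullable alternative, so no FIRST/FOLLOW check is needed there.

So the grammar has 3 FIRST/FOLLOW conflicts (marked CONFLICT above).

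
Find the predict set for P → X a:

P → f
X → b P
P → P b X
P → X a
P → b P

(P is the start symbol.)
PREDICT(P → X a) = (FIRST(RHS) \ {ε}) ∪ (FOLLOW(P) if ε ∈ FIRST(RHS), i.e. RHS ⇒* ε)
FIRST(X) = { 'b' }
FIRST(X a) = { 'b' }
ε ∉ FIRST(X a), so FOLLOW(P) is not added.
PREDICT(P → X a) = { 'b' }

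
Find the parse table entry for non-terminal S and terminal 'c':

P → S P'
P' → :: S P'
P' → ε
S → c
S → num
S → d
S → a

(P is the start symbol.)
S → c

To find M[S, 'c'], we find productions for S where 'c' is in the predict set (PREDICT(N → α) = (FIRST(α) \ {ε}) ∪ (FOLLOW(N) if α ⇒* ε)).

S → c: PREDICT = { 'c' }
  'c' is in predict set, so this production goes in M[S, 'c']
S → num: PREDICT = { 'num' }
S → d: PREDICT = { 'd' }
S → a: PREDICT = { 'a' }

M[S, 'c'] = S → c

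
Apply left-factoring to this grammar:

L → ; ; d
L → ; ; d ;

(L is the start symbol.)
Left-factoring transforms A → αβ₁ | αβ₂ into A → αA' and A' → β₁ | β₂
(α is the longest common prefix among the alternatives). Repeat until
no nonterminal has two alternatives with a common prefix.

Round 1: L has alternatives sharing prefix '; ; d'. Introduce L': L → ; ; d L'
  Add: L' → ε
  Add: L' → ;

No remaining common prefixes — done.

Resulting grammar:
L → ; ; d L'
L' → ε
L' → ;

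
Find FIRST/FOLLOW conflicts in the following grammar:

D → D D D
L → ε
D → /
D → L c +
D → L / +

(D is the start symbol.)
No FIRST/FOLLOW conflicts.

A FIRST/FOLLOW conflict occurs when a non-terminal N has a nullable alternative N → β (β ⇒* ε) and another alternative N → α with FIRST(α) ∩ FOLLOW(N) ≠ ∅: on such a lookahead the parser cannot decide between expanding α and letting N vanish via β.

Nullable non-terminals: L.
L has a nullable alternative but only one production, so nothing to check.

D has no nullable alternative, so no FIRST/FOLLOW check is needed there.

No FIRST/FOLLOW conflicts found.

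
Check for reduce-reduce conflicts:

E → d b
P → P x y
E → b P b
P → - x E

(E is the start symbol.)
No reduce-reduce conflicts

Augment with E' → E and build the canonical LR(0) collection (I0 = CLOSURE({[E' → . E]}), then GOTO on every symbol after a dot until no new states appear). It has 12 states:
  I0: { [E → . b P b], [E → . d b], [E' → . E] }  — shift
  I1: { [E' → E .] }  — accept
  I2: { [E → b . P b], [P → . - x E], [P → . P x y] }  — shift
  I3: { [E → d . b] }  — shift
  I4: { [E → d b .] }  — reduce
  I5: { [P → - . x E] }  — shift
  I6: { [E → b P . b], [P → P . x y] }  — shift
  I7: { [E → b P b .] }  — reduce
  I8: { [P → P x . y] }  — shift
  I9: { [P → P x y .] }  — reduce
  I10: { [E → . b P b], [E → . d b], [P → - x . E] }  — shift
  I11: { [P → - x E .] }  — reduce

No state contains more than one complete item.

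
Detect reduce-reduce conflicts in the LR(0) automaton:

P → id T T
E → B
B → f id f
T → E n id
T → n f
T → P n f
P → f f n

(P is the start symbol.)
Augment with P' → P and build the canonical LR(0) collection (I0 = CLOSURE({[P' → . P]}), then GOTO on every symbol after a dot until no new states appear). It has 20 states:
  I0: { [P → . f f n], [P → . id T T], [P' → . P] }  — shift
  I1: { [P' → P .] }  — accept
  I2: { [P → f . f n] }  — shift
  I3: { [B → . f id f], [E → . B], [P → . f f n], [P → . id T T], [P → id . T T], [T → . E n id], [T → . P n f], [T → . n f] }  — shift
  I4: { [E → B .] }  — reduce
  I5: { [T → E . n id] }  — shift
  I6: { [T → P . n f] }  — shift
  I7: { [B → . f id f], [E → . B], [P → . f f n], [P → . id T T], [P → id T . T], [T → . E n id], [T → . P n f], [T → . n f] }  — shift
  I8: { [B → f . id f], [P → f . f n] }  — shift
  I9: { [T → n . f] }  — shift
  I10: { [T → n f .] }  — reduce
  I11: { [P → f f . n] }  — shift
  I12: { [B → f id . f] }  — shift
  I13: { [B → f id f .] }  — reduce
  I14: { [P → f f n .] }  — reduce
  I15: { [P → id T T .] }  — reduce
  I16: { [T → P n . f] }  — shift
  I17: { [T → P n f .] }  — reduce
  I18: { [T → E n . id] }  — shift
  I19: { [T → E n id .] }  — reduce

No state contains more than one complete item.

Answer: No reduce-reduce conflicts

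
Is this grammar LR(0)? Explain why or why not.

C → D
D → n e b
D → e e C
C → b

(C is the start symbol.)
A grammar is LR(0) if no state in the canonical LR(0) collection has:
  - both a shift item (dot before a terminal) and a complete item (shift-reduce conflict), or
  - two or more complete items (reduce-reduce conflict; the accept item [C' → C .] counts as a complete item here).

Augment with C' → C and build the canonical LR(0) collection (I0 = CLOSURE({[C' → . C]}), then GOTO on every symbol after a dot until no new states appear). It has 10 states:
  I0: { [C → . D], [C → . b], [C' → . C], [D → . e e C], [D → . n e b] }  — shift
  I1: { [C' → C .] }  — accept
  I2: { [C → D .] }  — reduce
  I3: { [C → b .] }  — reduce
  I4: { [D → e . e C] }  — shift
  I5: { [D → n . e b] }  — shift
  I6: { [D → n e . b] }  — shift
  I7: { [D → n e b .] }  — reduce
  I8: { [C → . D], [C → . b], [D → . e e C], [D → . n e b], [D → e e . C] }  — shift
  I9: { [D → e e C .] }  — reduce

Every state is either a pure shift/goto state or contains exactly one complete item and nothing to shift — no conflicts. The grammar is LR(0).

Answer: Yes, the grammar is LR(0)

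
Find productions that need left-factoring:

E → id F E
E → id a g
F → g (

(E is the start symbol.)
Left-factoring is needed when two productions for the same non-terminal
share a common prefix on the right-hand side.

Productions for E:
  E → id F E
  E → id a g

Found common prefix 'id' in productions for E

Answer: Yes, E has productions with common prefix 'id'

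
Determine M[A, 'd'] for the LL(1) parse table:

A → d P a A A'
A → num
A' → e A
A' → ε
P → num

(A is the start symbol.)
To find M[A, 'd'], we find productions for A where 'd' is in the predict set (PREDICT(N → α) = (FIRST(α) \ {ε}) ∪ (FOLLOW(N) if α ⇒* ε)).

A → d P a A A': PREDICT = { 'd' }
  'd' is in predict set, so this production goes in M[A, 'd']
A → num: PREDICT = { 'num' }

M[A, 'd'] = A → d P a A A'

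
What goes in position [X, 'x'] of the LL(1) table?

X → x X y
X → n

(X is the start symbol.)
To find M[X, 'x'], we find productions for X where 'x' is in the predict set (PREDICT(N → α) = (FIRST(α) \ {ε}) ∪ (FOLLOW(N) if α ⇒* ε)).

X → x X y: PREDICT = { 'x' }
  'x' is in predict set, so this production goes in M[X, 'x']
X → n: PREDICT = { 'n' }

M[X, 'x'] = X → x X y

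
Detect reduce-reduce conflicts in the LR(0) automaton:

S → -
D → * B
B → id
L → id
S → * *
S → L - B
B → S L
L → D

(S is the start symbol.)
Yes — I10: [B → id .] vs [L → id .]

Augment with S' → S and build the canonical LR(0) collection (I0 = CLOSURE({[S' → . S]}), then GOTO on every symbol after a dot until no new states appear). It has 15 states:
  I0: { [D → . * B], [L → . D], [L → . id], [S → . * *], [S → . -], [S → . L - B], [S' → . S] }  — shift
  I1: { [B → . S L], [B → . id], [D → * . B], [D → . * B], [L → . D], [L → . id], [S → * . *], [S → . * *], [S → . -], [S → . L - B] }  — shift
  I2: { [S → - .] }  — reduce
  I3: { [L → D .] }  — reduce
  I4: { [S → L . - B] }  — shift
  I5: { [S' → S .] }  — accept
  I6: { [L → id .] }  — reduce
  I7: { [B → . S L], [B → . id], [D → . * B], [L → . D], [L → . id], [S → . * *], [S → . -], [S → . L - B], [S → L - . B] }  — shift
  I8: { [S → L - B .] }  — reduce
  I9: { [B → S . L], [D → . * B], [L → . D], [L → . id] }  — shift
  I10: { [B → id .], [L → id .] }  — 2 reduces
  I11: { [B → . S L], [B → . id], [D → * . B], [D → . * B], [L → . D], [L → . id], [S → . * *], [S → . -], [S → . L - B] }  — shift
  I12: { [B → S L .] }  — reduce
  I13: { [D → * B .] }  — reduce
  I14: { [B → . S L], [B → . id], [D → * . B], [D → . * B], [L → . D], [L → . id], [S → * * .], [S → * . *], [S → . * *], [S → . -], [S → . L - B] }  — shift, reduce

I10 contains complete items [B → id .], [L → id .] — reduce-reduce conflict.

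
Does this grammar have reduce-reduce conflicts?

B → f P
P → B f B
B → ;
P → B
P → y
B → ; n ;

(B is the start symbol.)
No reduce-reduce conflicts

A reduce-reduce conflict occurs when an LR(0) state has two complete items [A → α .] and [B → β .] — both call for a reduction, and with no lookahead the parser cannot choose between them.

Augment with B' → B and build the canonical LR(0) collection (I0 = CLOSURE({[B' → . B]}), then GOTO on every symbol after a dot until no new states appear). It has 11 states:
  I0: { [B → . ; n ;], [B → . ;], [B → . f P], [B' → . B] }  — shift
  I1: { [B → ; . n ;], [B → ; .] }  — shift, reduce
  I2: { [B' → B .] }  — accept
  I3: { [B → . ; n ;], [B → . ;], [B → . f P], [B → f . P], [P → . B f B], [P → . B], [P → . y] }  — shift
  I4: { [P → B . f B], [P → B .] }  — shift, reduce
  I5: { [B → f P .] }  — reduce
  I6: { [P → y .] }  — reduce
  I7: { [B → . ; n ;], [B → . ;], [B → . f P], [P → B f . B] }  — shift
  I8: { [P → B f B .] }  — reduce
  I9: { [B → ; n . ;] }  — shift
  I10: { [B → ; n ; .] }  — reduce

No state contains more than one complete item.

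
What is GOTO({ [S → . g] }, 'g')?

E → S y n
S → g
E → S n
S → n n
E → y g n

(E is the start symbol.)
{ [S → g .] }

GOTO(I, 'g') = CLOSURE({ [A → αX.β] : [A → α.Xβ] ∈ I, X = 'g' })

Items with dot before 'g', with the dot advanced:
  [S → . g] → [S → g .]
Closure adds nothing (no advanced item has the dot before a non-terminal).

GOTO = { [S → g .] }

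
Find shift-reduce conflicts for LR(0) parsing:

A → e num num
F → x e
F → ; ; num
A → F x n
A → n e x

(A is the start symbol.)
A shift-reduce conflict occurs when an LR(0) state has both:
  - a complete (reduce) item [A → α .] (dot at the end), and
  - a shift item [B → β . c γ] (dot before a terminal).

Augment with A' → A and build the canonical LR(0) collection (I0 = CLOSURE({[A' → . A]}), then GOTO on every symbol after a dot until no new states appear). It has 16 states:
  I0: { [A → . F x n], [A → . e num num], [A → . n e x], [A' → . A], [F → . ; ; num], [F → . x e] }  — shift
  I1: { [F → ; . ; num] }  — shift
  I2: { [A' → A .] }  — accept
  I3: { [A → F . x n] }  — shift
  I4: { [A → e . num num] }  — shift
  I5: { [A → n . e x] }  — shift
  I6: { [F → x . e] }  — shift
  I7: { [F → x e .] }  — reduce
  I8: { [A → n e . x] }  — shift
  I9: { [A → n e x .] }  — reduce
  I10: { [A → e num . num] }  — shift
  I11: { [A → e num num .] }  — reduce
  I12: { [A → F x . n] }  — shift
  I13: { [A → F x n .] }  — reduce
  I14: { [F → ; ; . num] }  — shift
  I15: { [F → ; ; num .] }  — reduce

No state contains both a complete item and a shift item.

Answer: No shift-reduce conflicts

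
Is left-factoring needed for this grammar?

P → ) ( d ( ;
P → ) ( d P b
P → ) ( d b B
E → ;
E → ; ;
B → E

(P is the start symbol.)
Left-factoring is needed when two productions for the same non-terminal
share a common prefix on the right-hand side.

Productions for P:
  P → ) ( d ( ;
  P → ) ( d P b
  P → ) ( d b B
Productions for E:
  E → ;
  E → ; ;

Found common prefix ') ( d' in productions for P
Found common prefix ';' in productions for E

Answer: Yes, P has productions with common prefix ') ( d'; E has productions with common prefix ';'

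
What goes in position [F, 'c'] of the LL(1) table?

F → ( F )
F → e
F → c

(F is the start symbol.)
To find M[F, 'c'], we find productions for F where 'c' is in the predict set (PREDICT(N → α) = (FIRST(α) \ {ε}) ∪ (FOLLOW(N) if α ⇒* ε)).

F → ( F ): PREDICT = { '(' }
F → e: PREDICT = { 'e' }
F → c: PREDICT = { 'c' }
  'c' is in predict set, so this production goes in M[F, 'c']

M[F, 'c'] = F → c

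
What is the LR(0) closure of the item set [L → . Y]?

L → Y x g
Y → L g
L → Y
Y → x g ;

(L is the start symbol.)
{ [L → . Y x g], [L → . Y], [Y → . L g], [Y → . x g ;] }

To compute CLOSURE, for each item [A → α.Bβ] where B is a non-terminal, add [B → .γ] for all productions B → γ; repeat for the newly added items until nothing changes.

Start with: [L → . Y]
  [L → . Y] has the dot before Y: add [Y → . L g], [Y → . x g ;]
  [Y → . L g] has the dot before L: add [L → . Y x g]
No further items can be added.

CLOSURE = { [L → . Y x g], [L → . Y], [Y → . L g], [Y → . x g ;] }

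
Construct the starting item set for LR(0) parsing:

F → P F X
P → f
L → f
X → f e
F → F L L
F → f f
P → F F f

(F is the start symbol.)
First, augment the grammar with F' → F
I₀ = CLOSURE({ [F' → . F] }):
  [F' → . F] has the dot before F: add [F → . P F X], [F → . F L L], [F → . f f]
  [F → . P F X] has the dot before P: add [P → . f], [P → . F F f]
No further items can be added.

I₀ = { [F → . F L L], [F → . P F X], [F → . f f], [F' → . F], [P → . F F f], [P → . f] }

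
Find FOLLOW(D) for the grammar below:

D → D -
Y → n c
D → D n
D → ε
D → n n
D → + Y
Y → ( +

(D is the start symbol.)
D is the start symbol, so $ ∈ FOLLOW(D).
In D → D -: D is followed by '-', add FIRST('-') \ {ε} = { '-' }
In D → D n: D is followed by n, add FIRST(n) \ {ε} = { 'n' }

Taking the union: FOLLOW(D) = { $, '-', 'n' }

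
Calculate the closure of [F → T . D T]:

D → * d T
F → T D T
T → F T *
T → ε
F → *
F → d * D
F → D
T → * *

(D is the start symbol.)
{ [D → . * d T], [F → T . D T] }

To compute CLOSURE, for each item [A → α.Bβ] where B is a non-terminal, add [B → .γ] for all productions B → γ; repeat for the newly added items until nothing changes.

Start with: [F → T . D T]
  [F → T . D T] has the dot before D: add [D → . * d T]
No further items can be added.

CLOSURE = { [D → . * d T], [F → T . D T] }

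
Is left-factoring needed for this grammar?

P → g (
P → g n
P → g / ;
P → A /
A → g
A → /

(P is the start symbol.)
Yes, P has productions with common prefix 'g'

Left-factoring is needed when two productions for the same non-terminal
share a common prefix on the right-hand side.

Productions for P:
  P → g (
  P → g n
  P → g / ;
  P → A /
Productions for A:
  A → g
  A → /

Found common prefix 'g' in productions for P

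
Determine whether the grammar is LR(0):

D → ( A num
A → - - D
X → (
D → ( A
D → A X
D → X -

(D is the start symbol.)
No. Shift-reduce conflict between [X → ( .] and [A → . - - D]

Augment with D' → D and build the canonical LR(0) collection (I0 = CLOSURE({[D' → . D]}), then GOTO on every symbol after a dot until no new states appear). It has 13 states:
  I0: { [A → . - - D], [D → . ( A num], [D → . ( A], [D → . A X], [D → . X -], [D' → . D], [X → . (] }  — shift
  I1: { [A → . - - D], [D → ( . A num], [D → ( . A], [X → ( .] }  — shift, reduce
  I2: { [A → - . - D] }  — shift
  I3: { [D → A . X], [X → . (] }  — shift
  I4: { [D' → D .] }  — accept
  I5: { [D → X . -] }  — shift
  I6: { [D → X - .] }  — reduce
  I7: { [X → ( .] }  — reduce
  I8: { [D → A X .] }  — reduce
  I9: { [A → - - . D], [A → . - - D], [D → . ( A num], [D → . ( A], [D → . A X], [D → . X -], [X → . (] }  — shift
  I10: { [A → - - D .] }  — reduce
  I11: { [D → ( A . num], [D → ( A .] }  — shift, reduce
  I12: { [D → ( A num .] }  — reduce

Conflict in state I1:
  Shift-reduce conflict between [X → ( .] and [A → . - - D]
So the grammar is NOT LR(0).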